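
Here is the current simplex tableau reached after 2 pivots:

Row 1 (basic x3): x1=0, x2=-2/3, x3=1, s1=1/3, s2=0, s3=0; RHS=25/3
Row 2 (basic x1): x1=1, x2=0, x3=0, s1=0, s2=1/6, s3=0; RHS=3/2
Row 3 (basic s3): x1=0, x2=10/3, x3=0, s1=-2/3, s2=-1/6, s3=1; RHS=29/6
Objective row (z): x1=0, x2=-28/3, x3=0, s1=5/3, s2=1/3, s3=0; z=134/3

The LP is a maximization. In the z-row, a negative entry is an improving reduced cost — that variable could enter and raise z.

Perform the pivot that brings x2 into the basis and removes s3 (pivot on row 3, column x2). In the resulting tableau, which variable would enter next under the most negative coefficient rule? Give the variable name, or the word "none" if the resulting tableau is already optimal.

Pivot element 10/3. New z-row = old z-row − (-28/3)·(row 3/(10/3)).
Updated z-row coefficients: x1: 0, x2: 0, x3: 0, s1: -1/5, s2: -2/15, s3: 14/5.
The most negative is -1/5 in column s1, so s1 would enter next.

s1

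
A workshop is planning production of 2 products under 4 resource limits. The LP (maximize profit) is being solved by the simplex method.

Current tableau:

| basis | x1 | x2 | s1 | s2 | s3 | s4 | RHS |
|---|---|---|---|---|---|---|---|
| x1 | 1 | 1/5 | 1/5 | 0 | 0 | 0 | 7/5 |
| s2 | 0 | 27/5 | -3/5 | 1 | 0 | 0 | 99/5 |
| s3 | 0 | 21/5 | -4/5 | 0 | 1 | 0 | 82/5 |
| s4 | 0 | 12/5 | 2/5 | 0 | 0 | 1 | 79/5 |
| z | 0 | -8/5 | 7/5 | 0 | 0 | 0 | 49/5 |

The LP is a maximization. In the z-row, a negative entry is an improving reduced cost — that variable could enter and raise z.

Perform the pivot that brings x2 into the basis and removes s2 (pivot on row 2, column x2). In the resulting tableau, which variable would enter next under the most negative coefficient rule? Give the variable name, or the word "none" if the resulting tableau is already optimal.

none

Pivot element 27/5. New z-row = old z-row − (-8/5)·(row 2/(27/5)).
Updated z-row coefficients: x1: 0, x2: 0, s1: 11/9, s2: 8/27, s3: 0, s4: 0.
No coefficient is strictly negative; the tableau after this pivot is optimal.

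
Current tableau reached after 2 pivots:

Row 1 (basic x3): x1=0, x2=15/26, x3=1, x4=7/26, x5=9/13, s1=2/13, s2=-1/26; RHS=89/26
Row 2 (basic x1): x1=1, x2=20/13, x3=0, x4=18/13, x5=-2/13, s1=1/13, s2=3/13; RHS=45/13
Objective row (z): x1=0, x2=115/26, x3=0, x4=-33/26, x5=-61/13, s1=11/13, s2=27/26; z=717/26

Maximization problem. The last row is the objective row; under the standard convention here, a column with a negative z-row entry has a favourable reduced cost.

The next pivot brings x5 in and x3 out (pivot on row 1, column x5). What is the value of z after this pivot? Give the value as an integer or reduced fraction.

457/9

Minimum ratio for x5: (89/26)/(9/13) = 89/18.
z changes by −(z-row coeff of x5)·ratio = −(-61/13)·(89/18) = 5429/234.
New z = 717/26 + (5429/234) = 457/9.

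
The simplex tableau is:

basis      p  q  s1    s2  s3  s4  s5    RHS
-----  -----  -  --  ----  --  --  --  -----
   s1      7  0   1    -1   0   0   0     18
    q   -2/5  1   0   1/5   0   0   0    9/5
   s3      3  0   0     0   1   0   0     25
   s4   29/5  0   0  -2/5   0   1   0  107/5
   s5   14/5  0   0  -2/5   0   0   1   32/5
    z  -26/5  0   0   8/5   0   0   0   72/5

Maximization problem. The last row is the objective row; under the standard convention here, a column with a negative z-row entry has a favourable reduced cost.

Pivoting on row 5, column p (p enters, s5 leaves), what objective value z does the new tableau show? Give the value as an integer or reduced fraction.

Minimum ratio for p: (32/5)/(14/5) = 16/7.
z changes by −(z-row coeff of p)·ratio = −(-26/5)·(16/7) = 416/35.
New z = 72/5 + (416/35) = 184/7.

184/7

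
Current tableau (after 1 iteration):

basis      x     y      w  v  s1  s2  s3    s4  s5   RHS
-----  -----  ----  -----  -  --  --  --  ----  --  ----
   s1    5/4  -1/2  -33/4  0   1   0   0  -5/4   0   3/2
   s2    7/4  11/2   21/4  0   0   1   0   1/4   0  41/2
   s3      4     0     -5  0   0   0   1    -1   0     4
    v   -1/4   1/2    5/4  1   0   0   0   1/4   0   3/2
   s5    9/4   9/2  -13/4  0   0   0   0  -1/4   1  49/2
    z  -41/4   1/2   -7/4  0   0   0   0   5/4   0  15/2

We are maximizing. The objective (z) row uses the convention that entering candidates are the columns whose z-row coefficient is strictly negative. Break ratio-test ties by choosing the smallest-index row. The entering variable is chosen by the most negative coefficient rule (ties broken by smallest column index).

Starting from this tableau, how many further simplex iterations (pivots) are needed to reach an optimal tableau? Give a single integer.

pivot: x in, s3 out → z = 71/4
pivot: w in, v out → z = 674/15
No improving column remains; optimal.

2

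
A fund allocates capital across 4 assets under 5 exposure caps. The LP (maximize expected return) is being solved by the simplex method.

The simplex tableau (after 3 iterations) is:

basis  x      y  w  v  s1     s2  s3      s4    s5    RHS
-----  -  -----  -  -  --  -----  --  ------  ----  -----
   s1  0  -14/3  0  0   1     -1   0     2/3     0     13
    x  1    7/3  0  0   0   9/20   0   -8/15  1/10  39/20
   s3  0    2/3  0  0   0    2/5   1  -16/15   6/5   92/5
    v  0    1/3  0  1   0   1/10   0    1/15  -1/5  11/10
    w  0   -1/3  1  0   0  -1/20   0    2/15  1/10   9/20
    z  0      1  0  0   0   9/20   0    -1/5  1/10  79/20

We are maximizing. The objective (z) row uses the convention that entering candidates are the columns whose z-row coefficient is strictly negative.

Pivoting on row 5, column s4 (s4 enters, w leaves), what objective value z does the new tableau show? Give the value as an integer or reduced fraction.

37/8

Minimum ratio for s4: (9/20)/(2/15) = 27/8.
z changes by −(z-row coeff of s4)·ratio = −(-1/5)·(27/8) = 27/40.
New z = 79/20 + (27/40) = 37/8.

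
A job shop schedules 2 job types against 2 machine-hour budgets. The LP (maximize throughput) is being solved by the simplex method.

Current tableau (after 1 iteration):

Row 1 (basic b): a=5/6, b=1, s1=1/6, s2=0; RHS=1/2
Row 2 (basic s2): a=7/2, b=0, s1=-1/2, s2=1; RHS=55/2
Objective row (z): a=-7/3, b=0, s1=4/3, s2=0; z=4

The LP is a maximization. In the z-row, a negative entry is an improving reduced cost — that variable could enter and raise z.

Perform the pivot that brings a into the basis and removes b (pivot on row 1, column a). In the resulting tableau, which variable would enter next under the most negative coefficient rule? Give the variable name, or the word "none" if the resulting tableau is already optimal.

none

Pivot element 5/6. New z-row = old z-row − (-7/3)·(row 1/(5/6)).
Updated z-row coefficients: a: 0, b: 14/5, s1: 9/5, s2: 0.
No coefficient is strictly negative; the tableau after this pivot is optimal.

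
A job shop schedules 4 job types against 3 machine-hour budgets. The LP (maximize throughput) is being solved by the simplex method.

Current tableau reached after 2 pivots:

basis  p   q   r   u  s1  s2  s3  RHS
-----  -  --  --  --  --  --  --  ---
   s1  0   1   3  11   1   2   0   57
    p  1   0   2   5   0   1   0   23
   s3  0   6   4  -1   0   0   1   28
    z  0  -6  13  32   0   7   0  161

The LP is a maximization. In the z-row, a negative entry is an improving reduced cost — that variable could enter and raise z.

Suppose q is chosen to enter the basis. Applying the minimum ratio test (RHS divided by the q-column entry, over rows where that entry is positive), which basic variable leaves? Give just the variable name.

s3

Ratios: row 1 (s1): 57/1 = 57; row 2 (p): entry 0 ≤ 0, skip; row 3 (s3): 28/6 = 14/3.
Minimum ratio 14/3 is in the s3 row, so s3 leaves.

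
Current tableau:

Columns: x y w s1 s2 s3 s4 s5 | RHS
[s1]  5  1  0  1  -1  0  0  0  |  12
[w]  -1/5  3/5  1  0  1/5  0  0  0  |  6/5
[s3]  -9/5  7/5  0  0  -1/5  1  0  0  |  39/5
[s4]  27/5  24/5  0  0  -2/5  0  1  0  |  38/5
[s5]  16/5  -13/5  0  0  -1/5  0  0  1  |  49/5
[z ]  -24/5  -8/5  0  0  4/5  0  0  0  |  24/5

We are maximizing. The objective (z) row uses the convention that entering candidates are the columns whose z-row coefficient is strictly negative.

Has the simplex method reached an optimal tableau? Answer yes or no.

Column x has objective-row coefficient -24/5, which is negative; an improving pivot exists, so not yet optimal.

no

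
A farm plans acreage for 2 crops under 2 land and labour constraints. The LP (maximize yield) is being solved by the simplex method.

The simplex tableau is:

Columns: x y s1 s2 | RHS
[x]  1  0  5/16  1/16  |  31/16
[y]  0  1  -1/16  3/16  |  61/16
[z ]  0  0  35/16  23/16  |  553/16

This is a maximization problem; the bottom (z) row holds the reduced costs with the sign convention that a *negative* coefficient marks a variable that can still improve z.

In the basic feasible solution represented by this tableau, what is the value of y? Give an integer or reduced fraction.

61/16

y is basic (row 2); its value is the RHS of that row: 61/16.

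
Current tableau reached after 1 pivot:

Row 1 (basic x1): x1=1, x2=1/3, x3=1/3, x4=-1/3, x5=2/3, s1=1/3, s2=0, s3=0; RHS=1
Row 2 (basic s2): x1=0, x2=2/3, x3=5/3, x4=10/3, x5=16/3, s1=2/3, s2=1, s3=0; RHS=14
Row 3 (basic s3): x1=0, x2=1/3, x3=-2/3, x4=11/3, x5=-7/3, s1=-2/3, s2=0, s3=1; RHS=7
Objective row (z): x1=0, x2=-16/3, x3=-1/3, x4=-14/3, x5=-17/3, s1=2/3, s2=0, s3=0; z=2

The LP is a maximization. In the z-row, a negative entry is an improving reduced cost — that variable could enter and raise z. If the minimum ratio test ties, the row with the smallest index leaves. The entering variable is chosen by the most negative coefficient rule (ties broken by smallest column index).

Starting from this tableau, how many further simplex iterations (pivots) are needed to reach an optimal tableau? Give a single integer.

3

pivot: x5 in, x1 out → z = 21/2
pivot: x4 in, s2 out → z = 18
pivot: x2 in, s3 out → z = 246/7
No improving column remains; optimal.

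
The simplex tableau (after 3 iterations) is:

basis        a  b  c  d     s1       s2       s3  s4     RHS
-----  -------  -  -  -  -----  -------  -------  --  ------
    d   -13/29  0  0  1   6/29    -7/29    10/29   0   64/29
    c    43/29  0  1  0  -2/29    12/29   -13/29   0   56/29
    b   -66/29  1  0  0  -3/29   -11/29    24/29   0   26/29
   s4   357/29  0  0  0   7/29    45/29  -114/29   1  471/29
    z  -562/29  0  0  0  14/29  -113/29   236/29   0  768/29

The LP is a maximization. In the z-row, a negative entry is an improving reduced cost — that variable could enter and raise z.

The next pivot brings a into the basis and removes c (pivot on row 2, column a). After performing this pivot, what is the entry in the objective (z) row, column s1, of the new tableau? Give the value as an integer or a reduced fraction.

-18/43

Pivot element is row 2, column a: 43/29.
Normalize row 2: new (row 2, s1) = (-2/29)/(43/29) = -2/43.
z-row ← z-row − (-562/29)·(new row 2): 14/29 − (-562/29)·(-2/43) = -18/43.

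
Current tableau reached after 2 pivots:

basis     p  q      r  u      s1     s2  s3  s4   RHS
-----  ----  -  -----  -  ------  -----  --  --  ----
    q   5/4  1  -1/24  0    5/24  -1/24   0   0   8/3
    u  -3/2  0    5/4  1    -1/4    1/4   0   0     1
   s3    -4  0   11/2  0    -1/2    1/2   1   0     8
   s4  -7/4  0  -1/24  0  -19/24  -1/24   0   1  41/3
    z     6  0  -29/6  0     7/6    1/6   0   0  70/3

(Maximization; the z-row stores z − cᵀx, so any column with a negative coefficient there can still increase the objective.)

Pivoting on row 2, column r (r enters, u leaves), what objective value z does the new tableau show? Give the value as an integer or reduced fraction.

136/5

Minimum ratio for r: 1/(5/4) = 4/5.
z changes by −(z-row coeff of r)·ratio = −(-29/6)·(4/5) = 58/15.
New z = 70/3 + (58/15) = 136/5.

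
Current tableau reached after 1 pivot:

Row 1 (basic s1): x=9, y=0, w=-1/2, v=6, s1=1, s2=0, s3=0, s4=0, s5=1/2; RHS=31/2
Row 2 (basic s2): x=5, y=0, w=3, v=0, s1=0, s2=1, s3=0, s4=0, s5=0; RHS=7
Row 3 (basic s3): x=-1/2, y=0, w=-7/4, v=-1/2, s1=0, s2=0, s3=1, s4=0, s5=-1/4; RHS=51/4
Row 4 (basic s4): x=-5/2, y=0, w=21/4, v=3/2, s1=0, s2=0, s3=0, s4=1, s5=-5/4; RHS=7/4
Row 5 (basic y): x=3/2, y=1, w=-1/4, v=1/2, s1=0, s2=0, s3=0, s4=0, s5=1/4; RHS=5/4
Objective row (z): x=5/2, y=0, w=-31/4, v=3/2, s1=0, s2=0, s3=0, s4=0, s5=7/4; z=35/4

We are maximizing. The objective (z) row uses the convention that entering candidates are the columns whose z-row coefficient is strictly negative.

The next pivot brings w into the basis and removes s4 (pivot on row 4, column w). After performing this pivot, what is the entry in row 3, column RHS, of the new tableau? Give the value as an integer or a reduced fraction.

40/3

Pivot element is row 4, column w: 21/4.
Normalize row 4: new (row 4, RHS) = (7/4)/(21/4) = 1/3.
row 3 ← row 3 − (-7/4)·(new row 4): 51/4 − (-7/4)·(1/3) = 40/3.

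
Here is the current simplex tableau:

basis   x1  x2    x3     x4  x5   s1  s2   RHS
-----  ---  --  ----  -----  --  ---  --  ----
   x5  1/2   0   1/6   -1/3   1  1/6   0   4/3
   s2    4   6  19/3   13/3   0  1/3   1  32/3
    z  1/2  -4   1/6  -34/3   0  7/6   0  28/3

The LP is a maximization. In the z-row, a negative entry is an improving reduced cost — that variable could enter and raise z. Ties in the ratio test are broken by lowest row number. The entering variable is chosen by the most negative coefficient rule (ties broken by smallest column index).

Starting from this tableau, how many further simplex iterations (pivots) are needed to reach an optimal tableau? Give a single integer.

1

pivot: x4 in, s2 out → z = 484/13
No improving column remains; optimal.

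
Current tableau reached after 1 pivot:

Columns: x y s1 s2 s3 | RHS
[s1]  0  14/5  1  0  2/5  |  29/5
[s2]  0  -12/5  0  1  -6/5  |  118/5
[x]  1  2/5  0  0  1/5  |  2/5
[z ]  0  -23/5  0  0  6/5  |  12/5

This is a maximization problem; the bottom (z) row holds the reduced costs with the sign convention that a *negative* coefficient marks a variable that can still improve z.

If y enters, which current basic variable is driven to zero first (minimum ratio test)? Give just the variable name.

Ratios: row 1 (s1): (29/5)/(14/5) = 29/14; row 2 (s2): entry -12/5 ≤ 0, skip; row 3 (x): (2/5)/(2/5) = 1.
Minimum ratio 1 is in the x row, so x leaves.

x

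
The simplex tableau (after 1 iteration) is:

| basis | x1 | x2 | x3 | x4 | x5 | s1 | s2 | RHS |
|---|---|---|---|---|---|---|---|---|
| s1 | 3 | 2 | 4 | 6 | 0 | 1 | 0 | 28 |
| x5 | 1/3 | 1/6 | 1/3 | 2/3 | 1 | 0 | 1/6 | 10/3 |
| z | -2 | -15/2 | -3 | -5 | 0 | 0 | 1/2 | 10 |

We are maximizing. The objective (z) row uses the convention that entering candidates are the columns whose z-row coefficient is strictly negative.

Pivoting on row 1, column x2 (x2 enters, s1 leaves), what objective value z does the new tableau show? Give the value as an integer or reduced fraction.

115

Minimum ratio for x2: 28/2 = 14.
z changes by −(z-row coeff of x2)·ratio = −(-15/2)·14 = 105.
New z = 10 + 105 = 115.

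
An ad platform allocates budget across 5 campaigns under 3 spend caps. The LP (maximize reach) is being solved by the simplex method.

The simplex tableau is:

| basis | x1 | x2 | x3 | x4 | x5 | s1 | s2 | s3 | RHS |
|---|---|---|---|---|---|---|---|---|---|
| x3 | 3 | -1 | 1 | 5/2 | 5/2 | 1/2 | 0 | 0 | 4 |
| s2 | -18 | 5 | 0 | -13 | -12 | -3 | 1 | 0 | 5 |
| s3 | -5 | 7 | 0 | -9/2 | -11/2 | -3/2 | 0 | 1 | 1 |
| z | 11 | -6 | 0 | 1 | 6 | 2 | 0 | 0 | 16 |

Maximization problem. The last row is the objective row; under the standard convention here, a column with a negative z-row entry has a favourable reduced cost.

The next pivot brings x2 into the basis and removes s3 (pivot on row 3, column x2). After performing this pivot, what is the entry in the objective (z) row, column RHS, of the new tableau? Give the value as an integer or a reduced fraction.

118/7

Pivot element is row 3, column x2: 7.
Normalize row 3: new (row 3, RHS) = 1/7 = 1/7.
z-row ← z-row − (-6)·(new row 3): 16 − (-6)·(1/7) = 118/7.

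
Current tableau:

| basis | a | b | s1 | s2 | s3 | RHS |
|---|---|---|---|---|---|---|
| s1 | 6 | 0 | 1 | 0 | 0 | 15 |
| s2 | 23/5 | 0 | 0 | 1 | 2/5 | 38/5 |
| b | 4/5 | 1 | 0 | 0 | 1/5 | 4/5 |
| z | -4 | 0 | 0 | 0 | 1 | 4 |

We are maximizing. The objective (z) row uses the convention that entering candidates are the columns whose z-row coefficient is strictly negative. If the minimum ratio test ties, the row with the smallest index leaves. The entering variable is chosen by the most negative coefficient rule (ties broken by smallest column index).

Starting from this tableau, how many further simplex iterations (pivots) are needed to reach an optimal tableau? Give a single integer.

pivot: a in, b out → z = 8
No improving column remains; optimal.

1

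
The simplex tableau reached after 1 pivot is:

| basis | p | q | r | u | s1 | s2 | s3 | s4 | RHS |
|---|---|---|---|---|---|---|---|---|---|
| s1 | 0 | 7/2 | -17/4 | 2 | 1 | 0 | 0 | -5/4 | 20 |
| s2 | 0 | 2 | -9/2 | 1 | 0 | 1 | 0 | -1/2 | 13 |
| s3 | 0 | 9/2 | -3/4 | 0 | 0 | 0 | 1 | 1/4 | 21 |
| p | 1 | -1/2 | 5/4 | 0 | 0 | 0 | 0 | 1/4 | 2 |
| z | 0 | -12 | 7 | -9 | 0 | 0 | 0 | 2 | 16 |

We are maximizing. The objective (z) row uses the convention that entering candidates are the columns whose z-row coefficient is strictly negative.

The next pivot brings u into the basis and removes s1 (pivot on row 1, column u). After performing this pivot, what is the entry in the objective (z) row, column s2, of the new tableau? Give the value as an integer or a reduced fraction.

Pivot element is row 1, column u: 2.
Normalize row 1: new (row 1, s2) = 0/2 = 0.
z-row ← z-row − (-9)·(new row 1): 0 − (-9)·0 = 0.

0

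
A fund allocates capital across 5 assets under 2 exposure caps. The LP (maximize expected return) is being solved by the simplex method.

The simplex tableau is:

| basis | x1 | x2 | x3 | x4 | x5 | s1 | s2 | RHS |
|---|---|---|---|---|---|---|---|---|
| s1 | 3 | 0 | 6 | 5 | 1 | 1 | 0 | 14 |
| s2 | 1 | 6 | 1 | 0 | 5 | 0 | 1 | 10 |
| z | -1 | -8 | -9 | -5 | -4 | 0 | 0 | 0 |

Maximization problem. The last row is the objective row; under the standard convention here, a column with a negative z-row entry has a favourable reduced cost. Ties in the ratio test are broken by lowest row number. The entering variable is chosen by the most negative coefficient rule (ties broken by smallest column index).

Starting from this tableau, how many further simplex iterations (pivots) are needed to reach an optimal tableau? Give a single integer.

2

pivot: x3 in, s1 out → z = 21
pivot: x2 in, s2 out → z = 281/9
No improving column remains; optimal.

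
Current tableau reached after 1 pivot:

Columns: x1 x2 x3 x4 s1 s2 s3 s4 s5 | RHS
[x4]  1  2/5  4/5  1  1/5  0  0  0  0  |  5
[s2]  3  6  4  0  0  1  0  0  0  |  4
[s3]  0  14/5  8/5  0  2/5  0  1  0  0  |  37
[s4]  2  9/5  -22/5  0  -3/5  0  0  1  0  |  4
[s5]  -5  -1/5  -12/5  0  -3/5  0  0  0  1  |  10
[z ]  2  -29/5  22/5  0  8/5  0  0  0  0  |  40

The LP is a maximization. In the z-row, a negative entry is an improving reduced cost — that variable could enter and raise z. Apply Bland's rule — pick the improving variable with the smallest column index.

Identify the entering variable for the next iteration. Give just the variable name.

Objective-row coefficients: x1: 2, x2: -29/5, x3: 22/5, x4: 0, s1: 8/5, s2: 0, s3: 0, s4: 0, s5: 0.
Improving columns: x2. Bland's rule picks the smallest column index → x2.

x2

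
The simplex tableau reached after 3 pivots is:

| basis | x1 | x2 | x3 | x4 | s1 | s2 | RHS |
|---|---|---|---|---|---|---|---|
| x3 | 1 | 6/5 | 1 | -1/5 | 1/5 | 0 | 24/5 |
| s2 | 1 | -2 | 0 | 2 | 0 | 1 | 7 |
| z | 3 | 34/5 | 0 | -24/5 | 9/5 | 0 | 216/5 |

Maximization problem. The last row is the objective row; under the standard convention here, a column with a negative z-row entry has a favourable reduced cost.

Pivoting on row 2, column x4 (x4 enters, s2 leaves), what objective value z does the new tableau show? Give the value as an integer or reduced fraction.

60

Minimum ratio for x4: 7/2 = 7/2.
z changes by −(z-row coeff of x4)·ratio = −(-24/5)·(7/2) = 84/5.
New z = 216/5 + (84/5) = 60.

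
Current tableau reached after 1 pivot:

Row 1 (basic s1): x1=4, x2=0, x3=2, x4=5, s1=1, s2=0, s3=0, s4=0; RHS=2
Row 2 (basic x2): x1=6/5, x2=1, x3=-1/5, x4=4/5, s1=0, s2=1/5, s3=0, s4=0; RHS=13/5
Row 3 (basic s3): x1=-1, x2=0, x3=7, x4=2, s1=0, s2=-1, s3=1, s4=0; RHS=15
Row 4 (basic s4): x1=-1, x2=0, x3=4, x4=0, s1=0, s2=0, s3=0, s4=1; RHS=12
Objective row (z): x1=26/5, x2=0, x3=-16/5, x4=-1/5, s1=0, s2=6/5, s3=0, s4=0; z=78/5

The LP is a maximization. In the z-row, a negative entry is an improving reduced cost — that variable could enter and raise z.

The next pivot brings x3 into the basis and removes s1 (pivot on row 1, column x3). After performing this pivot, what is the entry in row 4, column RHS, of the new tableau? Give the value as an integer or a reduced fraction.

Pivot element is row 1, column x3: 2.
Normalize row 1: new (row 1, RHS) = 2/2 = 1.
row 4 ← row 4 − 4·(new row 1): 12 − 4·1 = 8.

8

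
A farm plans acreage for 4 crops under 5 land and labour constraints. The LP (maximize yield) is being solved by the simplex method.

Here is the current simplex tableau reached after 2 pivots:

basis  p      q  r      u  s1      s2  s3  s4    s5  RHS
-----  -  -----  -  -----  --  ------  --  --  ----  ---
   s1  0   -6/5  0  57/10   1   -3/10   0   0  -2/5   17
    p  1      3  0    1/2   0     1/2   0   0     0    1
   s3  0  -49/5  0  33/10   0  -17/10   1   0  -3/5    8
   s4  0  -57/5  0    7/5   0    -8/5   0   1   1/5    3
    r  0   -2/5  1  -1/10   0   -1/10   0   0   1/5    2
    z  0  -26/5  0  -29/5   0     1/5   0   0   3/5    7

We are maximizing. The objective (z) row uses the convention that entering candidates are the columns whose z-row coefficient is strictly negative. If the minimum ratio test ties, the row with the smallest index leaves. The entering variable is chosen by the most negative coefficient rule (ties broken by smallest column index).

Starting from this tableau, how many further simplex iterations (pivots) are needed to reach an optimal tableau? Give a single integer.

pivot: u in, p out → z = 93/5
No improving column remains; optimal.

1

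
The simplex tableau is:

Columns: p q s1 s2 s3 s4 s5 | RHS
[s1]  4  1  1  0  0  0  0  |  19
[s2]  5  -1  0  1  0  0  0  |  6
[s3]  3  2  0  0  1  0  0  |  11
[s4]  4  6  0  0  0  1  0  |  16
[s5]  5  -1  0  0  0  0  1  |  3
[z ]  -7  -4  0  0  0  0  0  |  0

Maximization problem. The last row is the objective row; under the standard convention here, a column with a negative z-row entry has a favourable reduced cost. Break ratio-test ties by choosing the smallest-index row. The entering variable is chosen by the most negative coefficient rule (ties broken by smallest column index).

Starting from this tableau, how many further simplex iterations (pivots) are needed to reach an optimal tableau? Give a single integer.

pivot: p in, s5 out → z = 21/5
pivot: q in, s4 out → z = 15
No improving column remains; optimal.

2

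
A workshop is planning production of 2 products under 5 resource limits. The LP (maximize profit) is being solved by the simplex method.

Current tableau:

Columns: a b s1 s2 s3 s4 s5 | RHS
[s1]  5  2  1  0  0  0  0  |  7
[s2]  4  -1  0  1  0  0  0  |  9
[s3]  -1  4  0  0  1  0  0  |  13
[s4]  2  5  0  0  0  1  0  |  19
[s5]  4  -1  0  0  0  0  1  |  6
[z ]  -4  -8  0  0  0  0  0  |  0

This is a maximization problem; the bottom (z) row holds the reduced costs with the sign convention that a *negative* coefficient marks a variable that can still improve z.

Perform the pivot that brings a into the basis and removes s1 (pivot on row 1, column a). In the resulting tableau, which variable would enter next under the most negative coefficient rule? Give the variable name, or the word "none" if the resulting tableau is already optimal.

Pivot element 5. New z-row = old z-row − (-4)·(row 1/5).
Updated z-row coefficients: a: 0, b: -32/5, s1: 4/5, s2: 0, s3: 0, s4: 0, s5: 0.
The most negative is -32/5 in column b, so b would enter next.

b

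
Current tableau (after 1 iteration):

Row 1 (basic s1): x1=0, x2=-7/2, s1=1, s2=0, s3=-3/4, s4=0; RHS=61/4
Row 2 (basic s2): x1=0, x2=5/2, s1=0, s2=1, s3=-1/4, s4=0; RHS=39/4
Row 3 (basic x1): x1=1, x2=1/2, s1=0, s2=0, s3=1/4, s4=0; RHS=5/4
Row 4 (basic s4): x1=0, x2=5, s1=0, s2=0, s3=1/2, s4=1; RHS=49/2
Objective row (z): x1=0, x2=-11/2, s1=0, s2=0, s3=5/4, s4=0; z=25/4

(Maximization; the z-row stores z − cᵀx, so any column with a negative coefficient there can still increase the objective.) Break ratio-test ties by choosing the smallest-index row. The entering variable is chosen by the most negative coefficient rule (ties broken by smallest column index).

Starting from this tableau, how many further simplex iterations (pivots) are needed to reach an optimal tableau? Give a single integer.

1

pivot: x2 in, x1 out → z = 20
No improving column remains; optimal.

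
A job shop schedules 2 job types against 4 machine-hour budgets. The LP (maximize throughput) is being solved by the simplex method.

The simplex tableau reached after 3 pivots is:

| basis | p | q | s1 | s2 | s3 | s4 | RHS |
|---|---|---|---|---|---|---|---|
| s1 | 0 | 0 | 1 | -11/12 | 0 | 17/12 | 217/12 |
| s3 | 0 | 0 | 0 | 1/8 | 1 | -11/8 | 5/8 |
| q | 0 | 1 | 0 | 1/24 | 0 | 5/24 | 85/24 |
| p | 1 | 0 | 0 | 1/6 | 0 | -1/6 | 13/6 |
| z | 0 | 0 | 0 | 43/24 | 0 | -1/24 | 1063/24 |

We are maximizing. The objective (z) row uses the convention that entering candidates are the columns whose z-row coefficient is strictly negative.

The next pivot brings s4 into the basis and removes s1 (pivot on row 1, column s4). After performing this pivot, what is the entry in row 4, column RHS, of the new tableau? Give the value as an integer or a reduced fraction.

Pivot element is row 1, column s4: 17/12.
Normalize row 1: new (row 1, RHS) = (217/12)/(17/12) = 217/17.
row 4 ← row 4 − (-1/6)·(new row 1): 13/6 − (-1/6)·(217/17) = 73/17.

73/17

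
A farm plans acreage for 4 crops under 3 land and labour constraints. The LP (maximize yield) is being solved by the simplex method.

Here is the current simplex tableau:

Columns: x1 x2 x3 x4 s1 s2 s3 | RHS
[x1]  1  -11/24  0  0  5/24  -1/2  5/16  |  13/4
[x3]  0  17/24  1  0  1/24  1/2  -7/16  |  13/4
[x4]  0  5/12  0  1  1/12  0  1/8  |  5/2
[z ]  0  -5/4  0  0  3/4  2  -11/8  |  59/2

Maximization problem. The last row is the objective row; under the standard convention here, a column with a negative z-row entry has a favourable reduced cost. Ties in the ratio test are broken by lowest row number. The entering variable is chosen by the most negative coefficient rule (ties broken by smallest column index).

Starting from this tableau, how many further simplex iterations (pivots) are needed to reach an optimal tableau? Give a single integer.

pivot: s3 in, x1 out → z = 219/5
pivot: x2 in, x4 out → z = 151/3
No improving column remains; optimal.

2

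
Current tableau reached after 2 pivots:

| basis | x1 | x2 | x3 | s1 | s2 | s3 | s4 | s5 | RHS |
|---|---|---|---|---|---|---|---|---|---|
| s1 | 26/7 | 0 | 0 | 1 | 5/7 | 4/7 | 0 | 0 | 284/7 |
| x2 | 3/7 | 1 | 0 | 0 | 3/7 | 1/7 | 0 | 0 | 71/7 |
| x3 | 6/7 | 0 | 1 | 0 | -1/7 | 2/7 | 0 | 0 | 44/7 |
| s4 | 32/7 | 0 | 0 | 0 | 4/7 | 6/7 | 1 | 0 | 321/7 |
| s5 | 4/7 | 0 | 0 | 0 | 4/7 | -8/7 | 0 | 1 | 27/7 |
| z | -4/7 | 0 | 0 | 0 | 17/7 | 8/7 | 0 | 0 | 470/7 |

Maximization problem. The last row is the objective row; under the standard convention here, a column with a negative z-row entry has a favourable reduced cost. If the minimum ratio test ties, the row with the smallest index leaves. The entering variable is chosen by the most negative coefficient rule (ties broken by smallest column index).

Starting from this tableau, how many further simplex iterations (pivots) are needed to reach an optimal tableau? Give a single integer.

1

pivot: x1 in, s5 out → z = 71
No improving column remains; optimal.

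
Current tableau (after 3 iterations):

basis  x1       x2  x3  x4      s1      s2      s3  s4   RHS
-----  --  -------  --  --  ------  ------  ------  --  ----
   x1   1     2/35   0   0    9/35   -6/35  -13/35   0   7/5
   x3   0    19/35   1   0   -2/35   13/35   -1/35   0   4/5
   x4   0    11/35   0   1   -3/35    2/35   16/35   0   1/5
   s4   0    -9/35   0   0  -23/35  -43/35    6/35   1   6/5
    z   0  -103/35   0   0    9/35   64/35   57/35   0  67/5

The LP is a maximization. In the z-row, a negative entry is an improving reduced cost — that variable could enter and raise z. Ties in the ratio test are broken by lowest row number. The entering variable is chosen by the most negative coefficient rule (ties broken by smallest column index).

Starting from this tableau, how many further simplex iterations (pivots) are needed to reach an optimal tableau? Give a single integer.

2

pivot: x2 in, x4 out → z = 168/11
pivot: s1 in, x1 out → z = 18
No improving column remains; optimal.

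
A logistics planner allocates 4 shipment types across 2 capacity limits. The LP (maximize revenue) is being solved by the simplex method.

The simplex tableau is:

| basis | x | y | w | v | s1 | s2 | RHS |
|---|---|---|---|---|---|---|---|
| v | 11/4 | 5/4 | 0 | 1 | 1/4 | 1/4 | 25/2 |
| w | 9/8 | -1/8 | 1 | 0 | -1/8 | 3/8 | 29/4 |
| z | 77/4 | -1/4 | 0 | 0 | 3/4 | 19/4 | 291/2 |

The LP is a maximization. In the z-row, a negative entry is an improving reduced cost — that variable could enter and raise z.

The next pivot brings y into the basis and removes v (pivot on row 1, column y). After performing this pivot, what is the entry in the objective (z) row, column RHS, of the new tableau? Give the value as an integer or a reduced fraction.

148

Pivot element is row 1, column y: 5/4.
Normalize row 1: new (row 1, RHS) = (25/2)/(5/4) = 10.
z-row ← z-row − (-1/4)·(new row 1): 291/2 − (-1/4)·10 = 148.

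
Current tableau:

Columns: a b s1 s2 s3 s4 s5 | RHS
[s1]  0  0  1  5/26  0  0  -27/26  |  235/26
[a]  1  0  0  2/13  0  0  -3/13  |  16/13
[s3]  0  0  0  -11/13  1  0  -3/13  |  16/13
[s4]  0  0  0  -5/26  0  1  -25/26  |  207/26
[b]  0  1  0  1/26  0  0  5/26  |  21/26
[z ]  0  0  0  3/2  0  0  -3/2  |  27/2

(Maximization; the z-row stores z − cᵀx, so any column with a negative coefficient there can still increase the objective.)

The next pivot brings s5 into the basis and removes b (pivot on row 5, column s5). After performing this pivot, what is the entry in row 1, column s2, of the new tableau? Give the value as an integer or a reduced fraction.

2/5

Pivot element is row 5, column s5: 5/26.
Normalize row 5: new (row 5, s2) = (1/26)/(5/26) = 1/5.
row 1 ← row 1 − (-27/26)·(new row 5): 5/26 − (-27/26)·(1/5) = 2/5.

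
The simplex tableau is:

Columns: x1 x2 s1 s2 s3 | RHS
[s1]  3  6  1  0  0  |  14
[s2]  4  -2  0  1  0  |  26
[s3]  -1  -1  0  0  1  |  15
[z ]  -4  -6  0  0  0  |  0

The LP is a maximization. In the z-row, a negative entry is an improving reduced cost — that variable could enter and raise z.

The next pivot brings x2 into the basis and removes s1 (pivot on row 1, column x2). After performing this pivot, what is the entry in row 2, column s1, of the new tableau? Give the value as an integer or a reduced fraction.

Pivot element is row 1, column x2: 6.
Normalize row 1: new (row 1, s1) = 1/6 = 1/6.
row 2 ← row 2 − (-2)·(new row 1): 0 − (-2)·(1/6) = 1/3.

1/3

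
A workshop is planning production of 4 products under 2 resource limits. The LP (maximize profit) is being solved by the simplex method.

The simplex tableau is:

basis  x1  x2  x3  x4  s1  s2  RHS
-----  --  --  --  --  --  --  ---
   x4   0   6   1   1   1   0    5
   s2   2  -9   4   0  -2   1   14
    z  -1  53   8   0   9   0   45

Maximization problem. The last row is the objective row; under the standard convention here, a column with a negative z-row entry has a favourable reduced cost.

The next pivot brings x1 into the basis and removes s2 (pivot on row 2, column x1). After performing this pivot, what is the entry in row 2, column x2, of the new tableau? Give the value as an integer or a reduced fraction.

Pivot element is row 2, column x1: 2.
Normalize row 2: new (row 2, x2) = (-9)/2 = -9/2.
Row 2 is the pivot row, so the entry is -9/2.

-9/2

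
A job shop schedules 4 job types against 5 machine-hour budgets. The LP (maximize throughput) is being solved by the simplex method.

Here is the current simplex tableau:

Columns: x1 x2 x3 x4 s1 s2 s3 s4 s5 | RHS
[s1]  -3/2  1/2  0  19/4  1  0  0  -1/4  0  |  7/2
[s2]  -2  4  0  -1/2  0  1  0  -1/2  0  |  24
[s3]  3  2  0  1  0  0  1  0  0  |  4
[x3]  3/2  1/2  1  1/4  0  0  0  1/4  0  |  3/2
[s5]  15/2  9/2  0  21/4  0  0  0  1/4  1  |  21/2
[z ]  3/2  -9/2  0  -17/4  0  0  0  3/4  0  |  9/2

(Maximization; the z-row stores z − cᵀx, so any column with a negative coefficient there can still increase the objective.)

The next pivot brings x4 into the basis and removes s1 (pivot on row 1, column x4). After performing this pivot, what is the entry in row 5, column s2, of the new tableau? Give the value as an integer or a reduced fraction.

Pivot element is row 1, column x4: 19/4.
Normalize row 1: new (row 1, s2) = 0/(19/4) = 0.
row 5 ← row 5 − (21/4)·(new row 1): 0 − (21/4)·0 = 0.

0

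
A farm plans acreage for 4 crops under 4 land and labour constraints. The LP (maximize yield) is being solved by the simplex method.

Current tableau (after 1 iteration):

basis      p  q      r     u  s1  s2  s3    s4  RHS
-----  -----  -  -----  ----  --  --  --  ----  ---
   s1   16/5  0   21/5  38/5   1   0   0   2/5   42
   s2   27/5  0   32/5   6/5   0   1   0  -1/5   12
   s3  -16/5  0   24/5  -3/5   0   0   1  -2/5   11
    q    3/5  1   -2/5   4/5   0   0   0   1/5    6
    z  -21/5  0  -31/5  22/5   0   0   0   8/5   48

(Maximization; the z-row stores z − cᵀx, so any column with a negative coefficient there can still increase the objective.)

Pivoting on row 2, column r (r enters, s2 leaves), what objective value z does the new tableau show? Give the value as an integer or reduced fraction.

477/8

Minimum ratio for r: 12/(32/5) = 15/8.
z changes by −(z-row coeff of r)·ratio = −(-31/5)·(15/8) = 93/8.
New z = 48 + (93/8) = 477/8.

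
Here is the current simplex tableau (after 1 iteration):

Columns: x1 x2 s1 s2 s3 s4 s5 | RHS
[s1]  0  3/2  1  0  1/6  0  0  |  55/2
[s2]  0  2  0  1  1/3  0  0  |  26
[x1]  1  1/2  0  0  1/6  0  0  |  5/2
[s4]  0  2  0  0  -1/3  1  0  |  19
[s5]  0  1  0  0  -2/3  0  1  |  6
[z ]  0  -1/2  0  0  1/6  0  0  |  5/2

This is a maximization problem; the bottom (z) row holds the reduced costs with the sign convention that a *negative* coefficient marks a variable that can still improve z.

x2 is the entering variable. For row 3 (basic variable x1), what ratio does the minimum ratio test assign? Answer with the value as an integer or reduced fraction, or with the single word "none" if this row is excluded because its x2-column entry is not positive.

5

Ratio = RHS / (x2 entry) = (5/2) / (1/2) = 5.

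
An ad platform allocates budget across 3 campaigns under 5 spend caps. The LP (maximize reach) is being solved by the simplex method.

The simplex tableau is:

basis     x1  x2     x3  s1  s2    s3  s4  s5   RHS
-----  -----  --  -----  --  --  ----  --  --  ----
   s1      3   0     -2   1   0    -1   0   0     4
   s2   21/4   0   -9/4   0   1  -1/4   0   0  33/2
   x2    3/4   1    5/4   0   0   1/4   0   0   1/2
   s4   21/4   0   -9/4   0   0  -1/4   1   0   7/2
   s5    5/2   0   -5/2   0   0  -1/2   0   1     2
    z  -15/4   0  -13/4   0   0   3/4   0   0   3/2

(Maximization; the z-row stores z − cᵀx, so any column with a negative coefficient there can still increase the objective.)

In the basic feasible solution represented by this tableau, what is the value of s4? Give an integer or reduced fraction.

s4 is basic (row 4); its value is the RHS of that row: 7/2.

7/2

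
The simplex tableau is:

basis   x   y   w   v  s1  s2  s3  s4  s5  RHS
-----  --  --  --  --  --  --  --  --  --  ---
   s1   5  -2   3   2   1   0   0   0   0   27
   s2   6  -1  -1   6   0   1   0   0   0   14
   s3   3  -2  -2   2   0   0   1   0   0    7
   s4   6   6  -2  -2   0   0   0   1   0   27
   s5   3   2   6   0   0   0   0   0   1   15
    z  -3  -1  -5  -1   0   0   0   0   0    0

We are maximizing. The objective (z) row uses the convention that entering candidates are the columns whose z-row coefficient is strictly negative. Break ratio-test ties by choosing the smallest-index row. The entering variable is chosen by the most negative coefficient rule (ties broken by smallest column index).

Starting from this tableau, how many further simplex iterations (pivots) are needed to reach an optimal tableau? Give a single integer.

2

pivot: w in, s5 out → z = 25/2
pivot: v in, s2 out → z = 61/4
No improving column remains; optimal.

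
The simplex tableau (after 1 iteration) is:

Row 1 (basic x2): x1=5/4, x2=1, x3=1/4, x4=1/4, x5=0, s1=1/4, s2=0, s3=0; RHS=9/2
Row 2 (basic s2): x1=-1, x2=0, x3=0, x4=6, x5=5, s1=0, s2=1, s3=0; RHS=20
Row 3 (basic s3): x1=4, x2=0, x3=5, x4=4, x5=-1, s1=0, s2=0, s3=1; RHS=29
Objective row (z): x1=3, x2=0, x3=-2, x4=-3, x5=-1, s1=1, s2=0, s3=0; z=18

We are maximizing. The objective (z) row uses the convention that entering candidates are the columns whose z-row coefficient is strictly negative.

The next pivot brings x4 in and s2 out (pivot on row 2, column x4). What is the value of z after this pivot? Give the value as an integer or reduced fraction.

28

Minimum ratio for x4: 20/6 = 10/3.
z changes by −(z-row coeff of x4)·ratio = −(-3)·(10/3) = 10.
New z = 18 + 10 = 28.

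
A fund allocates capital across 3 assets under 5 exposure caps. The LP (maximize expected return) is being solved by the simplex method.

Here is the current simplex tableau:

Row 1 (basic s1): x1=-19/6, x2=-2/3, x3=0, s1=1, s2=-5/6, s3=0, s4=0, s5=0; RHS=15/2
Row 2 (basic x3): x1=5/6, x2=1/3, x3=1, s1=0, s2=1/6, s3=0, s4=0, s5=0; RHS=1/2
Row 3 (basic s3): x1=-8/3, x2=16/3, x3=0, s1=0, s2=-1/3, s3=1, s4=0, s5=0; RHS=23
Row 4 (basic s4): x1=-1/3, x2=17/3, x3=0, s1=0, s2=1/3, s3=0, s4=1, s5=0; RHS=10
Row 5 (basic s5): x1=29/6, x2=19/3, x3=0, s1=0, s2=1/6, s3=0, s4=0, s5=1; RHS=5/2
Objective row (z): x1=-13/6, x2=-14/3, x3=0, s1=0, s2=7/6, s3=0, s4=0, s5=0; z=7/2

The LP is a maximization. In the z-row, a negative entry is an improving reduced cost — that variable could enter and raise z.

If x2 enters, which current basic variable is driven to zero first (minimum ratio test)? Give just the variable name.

Ratios: row 1 (s1): entry -2/3 ≤ 0, skip; row 2 (x3): (1/2)/(1/3) = 3/2; row 3 (s3): 23/(16/3) = 69/16; row 4 (s4): 10/(17/3) = 30/17; row 5 (s5): (5/2)/(19/3) = 15/38.
Minimum ratio 15/38 is in the s5 row, so s5 leaves.

s5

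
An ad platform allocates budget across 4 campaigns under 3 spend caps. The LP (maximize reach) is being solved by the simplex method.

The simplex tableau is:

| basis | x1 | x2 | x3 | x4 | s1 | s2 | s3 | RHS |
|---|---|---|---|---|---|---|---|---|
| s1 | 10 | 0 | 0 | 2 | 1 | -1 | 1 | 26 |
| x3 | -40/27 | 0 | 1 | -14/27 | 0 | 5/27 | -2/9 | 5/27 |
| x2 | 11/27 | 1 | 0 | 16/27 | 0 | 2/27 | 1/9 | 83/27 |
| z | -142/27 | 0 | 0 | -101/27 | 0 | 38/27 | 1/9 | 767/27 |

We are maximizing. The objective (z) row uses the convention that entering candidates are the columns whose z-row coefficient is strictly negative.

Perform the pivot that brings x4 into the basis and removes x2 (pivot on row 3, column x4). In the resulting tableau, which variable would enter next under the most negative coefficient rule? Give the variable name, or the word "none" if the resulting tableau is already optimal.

x1

Pivot element 16/27. New z-row = old z-row − (-101/27)·(row 3/(16/27)).
Updated z-row coefficients: x1: -43/16, x2: 101/16, x3: 0, x4: 0, s1: 0, s2: 15/8, s3: 13/16.
The most negative is -43/16 in column x1, so x1 would enter next.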